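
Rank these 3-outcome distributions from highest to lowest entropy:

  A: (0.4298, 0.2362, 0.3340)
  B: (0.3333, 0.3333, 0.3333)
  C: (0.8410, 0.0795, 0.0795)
B > A > C

Key insight: Entropy is maximized by uniform distributions and minimized by concentrated distributions.

- Uniform distributions have maximum entropy log₂(3) = 1.5850 bits
- The more "peaked" or concentrated a distribution, the lower its entropy

Entropies:
  H(A) = 1.5438 bits
  H(B) = 1.5850 bits
  H(C) = 0.7909 bits

Ranking: B > A > C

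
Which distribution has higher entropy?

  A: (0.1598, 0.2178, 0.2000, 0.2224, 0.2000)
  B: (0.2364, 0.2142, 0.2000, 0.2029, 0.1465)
A

Both distributions are close to uniform, making this a harder comparison.

H(A) = 2.3128 bits
H(B) = 2.3053 bits

The distribution closer to uniform has higher entropy.
Answer: A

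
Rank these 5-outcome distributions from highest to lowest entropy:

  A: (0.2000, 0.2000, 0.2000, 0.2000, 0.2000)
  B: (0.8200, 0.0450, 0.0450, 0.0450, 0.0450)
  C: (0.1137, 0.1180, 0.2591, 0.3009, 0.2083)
A > C > B

Key insight: Entropy is maximized by uniform distributions and minimized by concentrated distributions.

- Uniform distributions have maximum entropy log₂(5) = 2.3219 bits
- The more "peaked" or concentrated a distribution, the lower its entropy

Entropies:
  H(A) = 2.3219 bits
  H(B) = 1.0401 bits
  H(C) = 2.2181 bits

Ranking: A > C > B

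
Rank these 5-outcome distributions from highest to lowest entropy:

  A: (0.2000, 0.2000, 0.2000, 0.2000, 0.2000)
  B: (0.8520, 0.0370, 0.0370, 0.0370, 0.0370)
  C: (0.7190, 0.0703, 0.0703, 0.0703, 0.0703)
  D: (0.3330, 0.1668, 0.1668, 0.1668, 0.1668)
A > D > C > B

Key insight: Entropy is maximized by uniform distributions and minimized by concentrated distributions.

Entropies:
  H(A) = 2.3219 bits
  H(B) = 0.9008 bits
  H(C) = 1.4188 bits
  H(D) = 2.2520 bits

Ranking: A > D > C > B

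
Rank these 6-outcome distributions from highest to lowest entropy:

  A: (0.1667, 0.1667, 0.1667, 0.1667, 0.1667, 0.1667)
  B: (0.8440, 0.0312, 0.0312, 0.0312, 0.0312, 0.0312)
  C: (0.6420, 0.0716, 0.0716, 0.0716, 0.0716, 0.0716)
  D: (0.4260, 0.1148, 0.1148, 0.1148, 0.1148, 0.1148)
A > D > C > B

Key insight: Entropy is maximized by uniform distributions and minimized by concentrated distributions.

Entropies:
  H(A) = 2.5850 bits
  H(B) = 0.9869 bits
  H(C) = 1.7723 bits
  H(D) = 2.3169 bits

Ranking: A > D > C > B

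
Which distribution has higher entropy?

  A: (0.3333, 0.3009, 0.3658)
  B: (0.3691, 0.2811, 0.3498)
A

Both distributions are close to uniform, making this a harder comparison.

H(A) = 1.5804 bits
H(B) = 1.5755 bits

The distribution closer to uniform has higher entropy.
Answer: A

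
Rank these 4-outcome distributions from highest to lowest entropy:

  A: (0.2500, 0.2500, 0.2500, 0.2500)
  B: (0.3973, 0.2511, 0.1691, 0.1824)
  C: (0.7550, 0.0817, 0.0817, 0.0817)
A > B > C

Key insight: Entropy is maximized by uniform distributions and minimized by concentrated distributions.

- Uniform distributions have maximum entropy log₂(4) = 2.0000 bits
- The more "peaked" or concentrated a distribution, the lower its entropy

Entropies:
  H(A) = 2.0000 bits
  H(B) = 1.9111 bits
  H(C) = 1.1916 bits

Ranking: A > B > C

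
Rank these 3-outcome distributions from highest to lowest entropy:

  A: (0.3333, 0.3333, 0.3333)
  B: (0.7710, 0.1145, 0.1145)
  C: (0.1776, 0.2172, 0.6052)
A > C > B

Key insight: Entropy is maximized by uniform distributions and minimized by concentrated distributions.

- Uniform distributions have maximum entropy log₂(3) = 1.5850 bits
- The more "peaked" or concentrated a distribution, the lower its entropy

Entropies:
  H(A) = 1.5850 bits
  H(B) = 1.0053 bits
  H(C) = 1.3598 bits

Ranking: A > C > B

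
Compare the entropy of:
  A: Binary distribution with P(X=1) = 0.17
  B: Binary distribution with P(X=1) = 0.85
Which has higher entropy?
A

For binary distributions, entropy is maximized at p=0.5 and decreases as p moves toward 0 or 1.

H(A) = H(0.17) = 0.6577 bits
H(B) = H(0.85) = 0.6098 bits

Distribution A (p=0.17) is closer to uniform (p=0.5), so it has higher entropy.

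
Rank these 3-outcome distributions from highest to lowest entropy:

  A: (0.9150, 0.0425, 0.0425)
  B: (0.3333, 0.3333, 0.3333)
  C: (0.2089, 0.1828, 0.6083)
B > C > A

Key insight: Entropy is maximized by uniform distributions and minimized by concentrated distributions.

- Uniform distributions have maximum entropy log₂(3) = 1.5850 bits
- The more "peaked" or concentrated a distribution, the lower its entropy

Entropies:
  H(A) = 0.5046 bits
  H(B) = 1.5850 bits
  H(C) = 1.3563 bits

Ranking: B > C > A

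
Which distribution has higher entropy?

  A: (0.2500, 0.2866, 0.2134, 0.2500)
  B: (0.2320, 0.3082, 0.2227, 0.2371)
A

Both distributions are close to uniform, making this a harder comparison.

H(A) = 1.9922 bits
H(B) = 1.9872 bits

The distribution closer to uniform has higher entropy.
Answer: A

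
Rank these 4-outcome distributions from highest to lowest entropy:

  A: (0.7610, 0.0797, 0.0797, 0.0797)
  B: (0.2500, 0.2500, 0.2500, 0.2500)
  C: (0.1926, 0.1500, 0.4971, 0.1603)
B > C > A

Key insight: Entropy is maximized by uniform distributions and minimized by concentrated distributions.

- Uniform distributions have maximum entropy log₂(4) = 2.0000 bits
- The more "peaked" or concentrated a distribution, the lower its entropy

Entropies:
  H(A) = 1.1722 bits
  H(B) = 2.0000 bits
  H(C) = 1.7929 bits

Ranking: B > C > A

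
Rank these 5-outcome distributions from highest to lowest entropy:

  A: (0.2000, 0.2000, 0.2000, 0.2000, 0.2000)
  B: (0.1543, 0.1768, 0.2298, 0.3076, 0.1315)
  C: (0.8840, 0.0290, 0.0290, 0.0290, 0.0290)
A > B > C

Key insight: Entropy is maximized by uniform distributions and minimized by concentrated distributions.

- Uniform distributions have maximum entropy log₂(5) = 2.3219 bits
- The more "peaked" or concentrated a distribution, the lower its entropy

Entropies:
  H(A) = 2.3219 bits
  H(B) = 2.2536 bits
  H(C) = 0.7498 bits

Ranking: A > B > C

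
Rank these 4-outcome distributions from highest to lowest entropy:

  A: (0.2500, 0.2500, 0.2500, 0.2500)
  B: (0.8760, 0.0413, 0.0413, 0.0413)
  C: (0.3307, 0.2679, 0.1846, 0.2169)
A > C > B

Key insight: Entropy is maximized by uniform distributions and minimized by concentrated distributions.

- Uniform distributions have maximum entropy log₂(4) = 2.0000 bits
- The more "peaked" or concentrated a distribution, the lower its entropy

Entropies:
  H(A) = 2.0000 bits
  H(B) = 0.7373 bits
  H(C) = 1.9651 bits

Ranking: A > C > B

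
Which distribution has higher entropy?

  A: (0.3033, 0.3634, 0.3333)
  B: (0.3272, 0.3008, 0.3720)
A

Both distributions are close to uniform, making this a harder comparison.

H(A) = 1.5810 bits
H(B) = 1.5794 bits

The distribution closer to uniform has higher entropy.
Answer: A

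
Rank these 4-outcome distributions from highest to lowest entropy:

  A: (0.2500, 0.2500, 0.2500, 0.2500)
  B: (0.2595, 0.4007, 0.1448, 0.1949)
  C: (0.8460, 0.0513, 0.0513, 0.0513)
A > B > C

Key insight: Entropy is maximized by uniform distributions and minimized by concentrated distributions.

- Uniform distributions have maximum entropy log₂(4) = 2.0000 bits
- The more "peaked" or concentrated a distribution, the lower its entropy

Entropies:
  H(A) = 2.0000 bits
  H(B) = 1.8973 bits
  H(C) = 0.8638 bits

Ranking: A > B > C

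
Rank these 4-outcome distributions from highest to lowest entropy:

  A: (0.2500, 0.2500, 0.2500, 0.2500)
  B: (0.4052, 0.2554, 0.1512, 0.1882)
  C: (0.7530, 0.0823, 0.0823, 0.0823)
A > B > C

Key insight: Entropy is maximized by uniform distributions and minimized by concentrated distributions.

- Uniform distributions have maximum entropy log₂(4) = 2.0000 bits
- The more "peaked" or concentrated a distribution, the lower its entropy

Entropies:
  H(A) = 2.0000 bits
  H(B) = 1.8967 bits
  H(C) = 1.1980 bits

Ranking: A > B > C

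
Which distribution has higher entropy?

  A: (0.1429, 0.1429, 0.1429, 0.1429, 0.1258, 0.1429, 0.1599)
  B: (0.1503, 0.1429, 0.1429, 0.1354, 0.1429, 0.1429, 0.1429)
B

Both distributions are close to uniform, making this a harder comparison.

H(A) = 2.8044 bits
H(B) = 2.8068 bits

The distribution closer to uniform has higher entropy.
Answer: B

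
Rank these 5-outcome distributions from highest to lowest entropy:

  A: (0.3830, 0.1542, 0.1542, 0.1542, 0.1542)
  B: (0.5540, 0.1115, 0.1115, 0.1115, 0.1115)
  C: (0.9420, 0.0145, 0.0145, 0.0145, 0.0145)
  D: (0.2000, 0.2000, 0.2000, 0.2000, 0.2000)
D > A > B > C

Key insight: Entropy is maximized by uniform distributions and minimized by concentrated distributions.

Entropies:
  H(A) = 2.1941 bits
  H(B) = 1.8836 bits
  H(C) = 0.4355 bits
  H(D) = 2.3219 bits

Ranking: D > A > B > C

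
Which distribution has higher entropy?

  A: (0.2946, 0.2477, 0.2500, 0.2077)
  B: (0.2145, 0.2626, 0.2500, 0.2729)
B

Both distributions are close to uniform, making this a harder comparison.

H(A) = 1.9891 bits
H(B) = 1.9943 bits

The distribution closer to uniform has higher entropy.
Answer: B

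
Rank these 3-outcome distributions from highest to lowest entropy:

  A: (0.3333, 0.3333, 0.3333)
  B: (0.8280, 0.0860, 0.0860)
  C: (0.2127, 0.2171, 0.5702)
A > C > B

Key insight: Entropy is maximized by uniform distributions and minimized by concentrated distributions.

- Uniform distributions have maximum entropy log₂(3) = 1.5850 bits
- The more "peaked" or concentrated a distribution, the lower its entropy

Entropies:
  H(A) = 1.5850 bits
  H(B) = 0.8343 bits
  H(C) = 1.4154 bits

Ranking: A > C > B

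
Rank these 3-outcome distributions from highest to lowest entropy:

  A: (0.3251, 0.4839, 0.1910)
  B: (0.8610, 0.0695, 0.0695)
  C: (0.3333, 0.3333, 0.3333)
C > A > B

Key insight: Entropy is maximized by uniform distributions and minimized by concentrated distributions.

- Uniform distributions have maximum entropy log₂(3) = 1.5850 bits
- The more "peaked" or concentrated a distribution, the lower its entropy

Entropies:
  H(A) = 1.4899 bits
  H(B) = 0.7206 bits
  H(C) = 1.5850 bits

Ranking: C > A > B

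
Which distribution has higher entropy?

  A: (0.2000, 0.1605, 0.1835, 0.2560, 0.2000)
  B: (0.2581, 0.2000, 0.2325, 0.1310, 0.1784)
A

Both distributions are close to uniform, making this a harder comparison.

H(A) = 2.3045 bits
H(B) = 2.2858 bits

The distribution closer to uniform has higher entropy.
Answer: A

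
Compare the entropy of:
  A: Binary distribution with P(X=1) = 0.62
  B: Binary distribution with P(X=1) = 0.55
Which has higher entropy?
B

For binary distributions, entropy is maximized at p=0.5 and decreases as p moves toward 0 or 1.

H(A) = H(0.62) = 0.9580 bits
H(B) = H(0.55) = 0.9928 bits

Distribution B (p=0.55) is closer to uniform (p=0.5), so it has higher entropy.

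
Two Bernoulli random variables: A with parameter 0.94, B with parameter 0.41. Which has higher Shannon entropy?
B

For binary distributions, entropy is maximized at p=0.5 and decreases as p moves toward 0 or 1.

H(A) = H(0.94) = 0.3274 bits
H(B) = H(0.41) = 0.9765 bits

Distribution B (p=0.41) is closer to uniform (p=0.5), so it has higher entropy.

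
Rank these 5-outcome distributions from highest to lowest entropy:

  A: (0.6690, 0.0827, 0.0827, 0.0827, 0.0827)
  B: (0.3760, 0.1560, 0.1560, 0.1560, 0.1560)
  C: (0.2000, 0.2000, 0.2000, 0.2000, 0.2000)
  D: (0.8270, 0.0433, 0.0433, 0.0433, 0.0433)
C > B > A > D

Key insight: Entropy is maximized by uniform distributions and minimized by concentrated distributions.

Entropies:
  H(A) = 1.5779 bits
  H(B) = 2.2032 bits
  H(C) = 2.3219 bits
  H(D) = 1.0105 bits

Ranking: C > B > A > D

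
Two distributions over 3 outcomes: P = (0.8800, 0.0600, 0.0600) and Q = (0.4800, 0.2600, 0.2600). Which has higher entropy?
Q

P is highly concentrated on one outcome (88%), making it nearly deterministic. Q spreads its mass more evenly (max 48%). The more spread-out distribution has higher entropy: H(P) ≈ 0.649 bits, H(Q) ≈ 1.519 bits.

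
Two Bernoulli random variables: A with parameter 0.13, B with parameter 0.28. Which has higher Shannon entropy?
B

For binary distributions, entropy is maximized at p=0.5 and decreases as p moves toward 0 or 1.

H(A) = H(0.13) = 0.5574 bits
H(B) = H(0.28) = 0.8555 bits

Distribution B (p=0.28) is closer to uniform (p=0.5), so it has higher entropy.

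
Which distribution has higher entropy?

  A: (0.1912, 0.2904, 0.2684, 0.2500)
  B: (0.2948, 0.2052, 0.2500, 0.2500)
B

Both distributions are close to uniform, making this a harder comparison.

H(A) = 1.9837 bits
H(B) = 1.9884 bits

The distribution closer to uniform has higher entropy.
Answer: B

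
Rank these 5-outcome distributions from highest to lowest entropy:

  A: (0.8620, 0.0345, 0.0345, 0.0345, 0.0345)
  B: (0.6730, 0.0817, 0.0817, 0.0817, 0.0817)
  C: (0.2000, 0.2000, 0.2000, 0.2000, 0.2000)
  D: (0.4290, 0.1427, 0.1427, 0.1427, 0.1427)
C > D > B > A

Key insight: Entropy is maximized by uniform distributions and minimized by concentrated distributions.

Entropies:
  H(A) = 0.8550 bits
  H(B) = 1.5658 bits
  H(C) = 2.3219 bits
  H(D) = 2.1274 bits

Ranking: C > D > B > A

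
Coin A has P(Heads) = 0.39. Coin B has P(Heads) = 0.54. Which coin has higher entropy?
B

For binary distributions, entropy is maximized at p=0.5 and decreases as p moves toward 0 or 1.

H(A) = H(0.39) = 0.9648 bits
H(B) = H(0.54) = 0.9954 bits

Distribution B (p=0.54) is closer to uniform (p=0.5), so it has higher entropy.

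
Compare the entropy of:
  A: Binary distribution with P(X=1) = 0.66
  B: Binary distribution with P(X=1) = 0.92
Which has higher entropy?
A

For binary distributions, entropy is maximized at p=0.5 and decreases as p moves toward 0 or 1.

H(A) = H(0.66) = 0.9248 bits
H(B) = H(0.92) = 0.4022 bits

Distribution A (p=0.66) is closer to uniform (p=0.5), so it has higher entropy.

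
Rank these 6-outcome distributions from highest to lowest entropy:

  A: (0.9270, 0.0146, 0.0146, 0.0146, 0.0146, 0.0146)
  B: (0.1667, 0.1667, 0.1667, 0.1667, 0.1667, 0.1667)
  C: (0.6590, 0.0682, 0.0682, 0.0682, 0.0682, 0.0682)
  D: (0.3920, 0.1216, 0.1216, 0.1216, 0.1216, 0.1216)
B > D > C > A

Key insight: Entropy is maximized by uniform distributions and minimized by concentrated distributions.

Entropies:
  H(A) = 0.5465 bits
  H(B) = 2.5850 bits
  H(C) = 1.7175 bits
  H(D) = 2.3778 bits

Ranking: B > D > C > A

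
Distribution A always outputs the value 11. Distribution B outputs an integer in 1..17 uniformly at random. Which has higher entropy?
B

A is deterministic, so H(A) = 0. B is uniform over 17 outcomes, so H(B) = log₂(17) = 4.087 bits. Any distribution with genuine randomness has higher entropy than a deterministic one.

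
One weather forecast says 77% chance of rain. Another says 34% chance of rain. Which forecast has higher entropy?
34% forecast

Treat each forecast as a Bernoulli distribution. Binary entropy is maximized at p=0.5 and falls off symmetrically toward 0 or 1. The 34% forecast is closer to 50%, so it is more uncertain. H(77%) ≈ 0.778 bits, H(34%) ≈ 0.925 bits.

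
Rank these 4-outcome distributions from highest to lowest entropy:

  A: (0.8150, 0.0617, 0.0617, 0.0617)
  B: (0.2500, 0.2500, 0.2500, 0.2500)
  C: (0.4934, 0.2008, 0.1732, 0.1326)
B > C > A

Key insight: Entropy is maximized by uniform distributions and minimized by concentrated distributions.

- Uniform distributions have maximum entropy log₂(4) = 2.0000 bits
- The more "peaked" or concentrated a distribution, the lower its entropy

Entropies:
  H(A) = 0.9841 bits
  H(B) = 2.0000 bits
  H(C) = 1.7926 bits

Ranking: B > C > A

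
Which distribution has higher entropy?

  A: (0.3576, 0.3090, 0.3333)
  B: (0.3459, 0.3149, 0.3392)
B

Both distributions are close to uniform, making this a harder comparison.

H(A) = 1.5824 bits
H(B) = 1.5838 bits

The distribution closer to uniform has higher entropy.
Answer: B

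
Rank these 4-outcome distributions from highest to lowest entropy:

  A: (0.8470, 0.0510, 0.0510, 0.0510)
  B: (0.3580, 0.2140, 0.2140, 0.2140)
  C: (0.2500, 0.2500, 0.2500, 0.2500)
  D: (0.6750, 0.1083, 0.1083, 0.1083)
C > B > D > A

Key insight: Entropy is maximized by uniform distributions and minimized by concentrated distributions.

Entropies:
  H(A) = 0.8598 bits
  H(B) = 1.9586 bits
  H(C) = 2.0000 bits
  H(D) = 1.4248 bits

Ranking: C > B > D > A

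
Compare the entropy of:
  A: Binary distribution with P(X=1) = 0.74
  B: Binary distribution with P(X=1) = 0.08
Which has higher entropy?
A

For binary distributions, entropy is maximized at p=0.5 and decreases as p moves toward 0 or 1.

H(A) = H(0.74) = 0.8267 bits
H(B) = H(0.08) = 0.4022 bits

Distribution A (p=0.74) is closer to uniform (p=0.5), so it has higher entropy.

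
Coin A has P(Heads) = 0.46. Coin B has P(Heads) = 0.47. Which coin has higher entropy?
B

For binary distributions, entropy is maximized at p=0.5 and decreases as p moves toward 0 or 1.

H(A) = H(0.46) = 0.9954 bits
H(B) = H(0.47) = 0.9974 bits

Distribution B (p=0.47) is closer to uniform (p=0.5), so it has higher entropy.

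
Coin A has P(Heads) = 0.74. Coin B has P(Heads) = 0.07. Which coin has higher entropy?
A

For binary distributions, entropy is maximized at p=0.5 and decreases as p moves toward 0 or 1.

H(A) = H(0.74) = 0.8267 bits
H(B) = H(0.07) = 0.3659 bits

Distribution A (p=0.74) is closer to uniform (p=0.5), so it has higher entropy.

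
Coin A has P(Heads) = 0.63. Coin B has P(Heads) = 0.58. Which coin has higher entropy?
B

For binary distributions, entropy is maximized at p=0.5 and decreases as p moves toward 0 or 1.

H(A) = H(0.63) = 0.9507 bits
H(B) = H(0.58) = 0.9815 bits

Distribution B (p=0.58) is closer to uniform (p=0.5), so it has higher entropy.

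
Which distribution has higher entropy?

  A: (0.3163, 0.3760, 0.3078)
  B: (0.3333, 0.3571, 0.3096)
B

Both distributions are close to uniform, making this a harder comparison.

H(A) = 1.5791 bits
H(B) = 1.5825 bits

The distribution closer to uniform has higher entropy.
Answer: B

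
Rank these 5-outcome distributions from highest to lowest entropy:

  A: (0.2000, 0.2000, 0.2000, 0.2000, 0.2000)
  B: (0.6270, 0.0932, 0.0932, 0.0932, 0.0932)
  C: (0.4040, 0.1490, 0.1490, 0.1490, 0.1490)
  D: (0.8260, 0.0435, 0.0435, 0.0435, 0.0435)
A > C > B > D

Key insight: Entropy is maximized by uniform distributions and minimized by concentrated distributions.

Entropies:
  H(A) = 2.3219 bits
  H(B) = 1.6989 bits
  H(C) = 2.1652 bits
  H(D) = 1.0148 bits

Ranking: A > C > B > D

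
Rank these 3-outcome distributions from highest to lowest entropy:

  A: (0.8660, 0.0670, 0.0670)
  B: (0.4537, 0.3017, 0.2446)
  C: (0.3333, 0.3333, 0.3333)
C > B > A

Key insight: Entropy is maximized by uniform distributions and minimized by concentrated distributions.

- Uniform distributions have maximum entropy log₂(3) = 1.5850 bits
- The more "peaked" or concentrated a distribution, the lower its entropy

Entropies:
  H(A) = 0.7023 bits
  H(B) = 1.5358 bits
  H(C) = 1.5850 bits

Ranking: C > B > A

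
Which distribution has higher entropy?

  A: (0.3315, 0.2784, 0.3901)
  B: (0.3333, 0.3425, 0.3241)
B

Both distributions are close to uniform, making this a harder comparison.

H(A) = 1.5714 bits
H(B) = 1.5846 bits

The distribution closer to uniform has higher entropy.
Answer: B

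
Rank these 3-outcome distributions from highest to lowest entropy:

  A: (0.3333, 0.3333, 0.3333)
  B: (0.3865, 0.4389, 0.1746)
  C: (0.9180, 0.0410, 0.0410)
A > B > C

Key insight: Entropy is maximized by uniform distributions and minimized by concentrated distributions.

- Uniform distributions have maximum entropy log₂(3) = 1.5850 bits
- The more "peaked" or concentrated a distribution, the lower its entropy

Entropies:
  H(A) = 1.5850 bits
  H(B) = 1.4911 bits
  H(C) = 0.4912 bits

Ranking: A > B > C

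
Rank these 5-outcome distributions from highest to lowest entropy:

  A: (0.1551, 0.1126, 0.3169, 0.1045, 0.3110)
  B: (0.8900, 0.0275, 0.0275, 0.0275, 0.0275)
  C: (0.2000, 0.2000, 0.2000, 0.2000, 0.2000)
C > A > B

Key insight: Entropy is maximized by uniform distributions and minimized by concentrated distributions.

- Uniform distributions have maximum entropy log₂(5) = 2.3219 bits
- The more "peaked" or concentrated a distribution, the lower its entropy

Entropies:
  H(A) = 2.1616 bits
  H(B) = 0.7199 bits
  H(C) = 2.3219 bits

Ranking: C > A > B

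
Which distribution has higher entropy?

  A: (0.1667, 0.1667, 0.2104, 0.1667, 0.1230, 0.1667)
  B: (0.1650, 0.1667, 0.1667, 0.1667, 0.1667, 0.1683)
B

Both distributions are close to uniform, making this a harder comparison.

H(A) = 2.5682 bits
H(B) = 2.5849 bits

The distribution closer to uniform has higher entropy.
Answer: B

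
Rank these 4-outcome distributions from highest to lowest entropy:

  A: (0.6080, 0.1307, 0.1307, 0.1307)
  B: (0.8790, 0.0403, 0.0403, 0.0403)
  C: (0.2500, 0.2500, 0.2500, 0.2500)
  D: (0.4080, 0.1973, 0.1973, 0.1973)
C > D > A > B

Key insight: Entropy is maximized by uniform distributions and minimized by concentrated distributions.

Entropies:
  H(A) = 1.5874 bits
  H(B) = 0.7240 bits
  H(C) = 2.0000 bits
  H(D) = 1.9137 bits

Ranking: C > D > A > B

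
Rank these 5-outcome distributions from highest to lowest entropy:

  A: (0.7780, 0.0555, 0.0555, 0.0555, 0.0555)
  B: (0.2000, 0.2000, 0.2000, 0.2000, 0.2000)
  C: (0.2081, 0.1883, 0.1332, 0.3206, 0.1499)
B > C > A

Key insight: Entropy is maximized by uniform distributions and minimized by concentrated distributions.

- Uniform distributions have maximum entropy log₂(5) = 2.3219 bits
- The more "peaked" or concentrated a distribution, the lower its entropy

Entropies:
  H(A) = 1.2078 bits
  H(B) = 2.3219 bits
  H(C) = 2.2487 bits

Ranking: B > C > A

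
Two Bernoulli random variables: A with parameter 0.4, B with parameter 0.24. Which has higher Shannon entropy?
A

For binary distributions, entropy is maximized at p=0.5 and decreases as p moves toward 0 or 1.

H(A) = H(0.4) = 0.9710 bits
H(B) = H(0.24) = 0.7950 bits

Distribution A (p=0.4) is closer to uniform (p=0.5), so it has higher entropy.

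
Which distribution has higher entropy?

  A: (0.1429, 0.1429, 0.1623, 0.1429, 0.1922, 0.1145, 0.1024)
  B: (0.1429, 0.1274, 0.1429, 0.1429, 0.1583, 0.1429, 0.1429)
B

Both distributions are close to uniform, making this a harder comparison.

H(A) = 2.7809 bits
H(B) = 2.8049 bits

The distribution closer to uniform has higher entropy.
Answer: B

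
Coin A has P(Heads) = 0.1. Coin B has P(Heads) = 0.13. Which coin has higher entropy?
B

For binary distributions, entropy is maximized at p=0.5 and decreases as p moves toward 0 or 1.

H(A) = H(0.1) = 0.4690 bits
H(B) = H(0.13) = 0.5574 bits

Distribution B (p=0.13) is closer to uniform (p=0.5), so it has higher entropy.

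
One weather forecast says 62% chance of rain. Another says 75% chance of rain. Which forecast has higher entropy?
62% forecast

Treat each forecast as a Bernoulli distribution. Binary entropy is maximized at p=0.5 and falls off symmetrically toward 0 or 1. The 62% forecast is closer to 50%, so it is more uncertain. H(62%) ≈ 0.958 bits, H(75%) ≈ 0.811 bits.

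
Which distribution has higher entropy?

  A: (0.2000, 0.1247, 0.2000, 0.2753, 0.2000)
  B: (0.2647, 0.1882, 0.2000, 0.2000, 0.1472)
B

Both distributions are close to uniform, making this a harder comparison.

H(A) = 2.2800 bits
H(B) = 2.2966 bits

The distribution closer to uniform has higher entropy.
Answer: B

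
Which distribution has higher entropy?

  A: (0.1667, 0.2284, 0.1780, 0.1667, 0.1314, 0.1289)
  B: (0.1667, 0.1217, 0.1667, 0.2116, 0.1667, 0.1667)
B

Both distributions are close to uniform, making this a harder comparison.

H(A) = 2.5572 bits
H(B) = 2.5673 bits

The distribution closer to uniform has higher entropy.
Answer: B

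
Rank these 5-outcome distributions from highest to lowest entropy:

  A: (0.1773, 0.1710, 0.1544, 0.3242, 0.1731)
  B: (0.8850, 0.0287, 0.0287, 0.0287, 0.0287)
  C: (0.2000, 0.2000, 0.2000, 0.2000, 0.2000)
C > A > B

Key insight: Entropy is maximized by uniform distributions and minimized by concentrated distributions.

- Uniform distributions have maximum entropy log₂(5) = 2.3219 bits
- The more "peaked" or concentrated a distribution, the lower its entropy

Entropies:
  H(A) = 2.2592 bits
  H(B) = 0.7448 bits
  H(C) = 2.3219 bits

Ranking: C > A > B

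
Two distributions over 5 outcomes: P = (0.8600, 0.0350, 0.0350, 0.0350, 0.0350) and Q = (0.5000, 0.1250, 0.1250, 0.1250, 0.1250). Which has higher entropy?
Q

P is highly concentrated on one outcome (86%), making it nearly deterministic. Q spreads its mass more evenly (max 50%). The more spread-out distribution has higher entropy: H(P) ≈ 0.864 bits, H(Q) ≈ 2.000 bits.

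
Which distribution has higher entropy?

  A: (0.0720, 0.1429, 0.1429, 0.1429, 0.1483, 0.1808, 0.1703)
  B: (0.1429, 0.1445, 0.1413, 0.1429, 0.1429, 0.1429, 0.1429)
B

Both distributions are close to uniform, making this a harder comparison.

H(A) = 2.7658 bits
H(B) = 2.8073 bits

The distribution closer to uniform has higher entropy.
Answer: B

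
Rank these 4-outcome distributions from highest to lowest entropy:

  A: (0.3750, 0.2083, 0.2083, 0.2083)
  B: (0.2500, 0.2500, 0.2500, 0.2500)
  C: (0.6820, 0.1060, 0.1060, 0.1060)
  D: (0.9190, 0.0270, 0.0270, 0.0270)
B > A > C > D

Key insight: Entropy is maximized by uniform distributions and minimized by concentrated distributions.

Entropies:
  H(A) = 1.9450 bits
  H(B) = 2.0000 bits
  H(C) = 1.4062 bits
  H(D) = 0.5341 bits

Ranking: B > A > C > D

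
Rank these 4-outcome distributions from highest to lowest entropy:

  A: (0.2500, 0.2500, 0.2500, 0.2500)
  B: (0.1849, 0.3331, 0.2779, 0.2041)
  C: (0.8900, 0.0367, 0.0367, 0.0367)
A > B > C

Key insight: Entropy is maximized by uniform distributions and minimized by concentrated distributions.

- Uniform distributions have maximum entropy log₂(4) = 2.0000 bits
- The more "peaked" or concentrated a distribution, the lower its entropy

Entropies:
  H(A) = 2.0000 bits
  H(B) = 1.9599 bits
  H(C) = 0.6743 bits

Ranking: A > B > C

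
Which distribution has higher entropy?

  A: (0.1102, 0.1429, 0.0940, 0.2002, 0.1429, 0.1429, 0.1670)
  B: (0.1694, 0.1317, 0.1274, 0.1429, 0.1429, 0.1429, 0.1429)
B

Both distributions are close to uniform, making this a harder comparison.

H(A) = 2.7703 bits
H(B) = 2.8021 bits

The distribution closer to uniform has higher entropy.
Answer: B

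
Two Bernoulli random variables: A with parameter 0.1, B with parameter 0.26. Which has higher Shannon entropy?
B

For binary distributions, entropy is maximized at p=0.5 and decreases as p moves toward 0 or 1.

H(A) = H(0.1) = 0.4690 bits
H(B) = H(0.26) = 0.8267 bits

Distribution B (p=0.26) is closer to uniform (p=0.5), so it has higher entropy.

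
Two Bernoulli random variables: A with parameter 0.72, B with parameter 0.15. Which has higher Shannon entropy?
A

For binary distributions, entropy is maximized at p=0.5 and decreases as p moves toward 0 or 1.

H(A) = H(0.72) = 0.8555 bits
H(B) = H(0.15) = 0.6098 bits

Distribution A (p=0.72) is closer to uniform (p=0.5), so it has higher entropy.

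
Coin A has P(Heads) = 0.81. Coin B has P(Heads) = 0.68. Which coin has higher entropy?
B

For binary distributions, entropy is maximized at p=0.5 and decreases as p moves toward 0 or 1.

H(A) = H(0.81) = 0.7015 bits
H(B) = H(0.68) = 0.9044 bits

Distribution B (p=0.68) is closer to uniform (p=0.5), so it has higher entropy.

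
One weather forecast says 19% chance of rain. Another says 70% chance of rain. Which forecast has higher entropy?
70% forecast

Treat each forecast as a Bernoulli distribution. Binary entropy is maximized at p=0.5 and falls off symmetrically toward 0 or 1. The 70% forecast is closer to 50%, so it is more uncertain. H(19%) ≈ 0.701 bits, H(70%) ≈ 0.881 bits.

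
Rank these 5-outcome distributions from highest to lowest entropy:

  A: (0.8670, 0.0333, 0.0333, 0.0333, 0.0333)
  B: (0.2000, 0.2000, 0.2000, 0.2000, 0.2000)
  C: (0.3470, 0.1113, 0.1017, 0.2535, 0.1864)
B > C > A

Key insight: Entropy is maximized by uniform distributions and minimized by concentrated distributions.

- Uniform distributions have maximum entropy log₂(5) = 2.3219 bits
- The more "peaked" or concentrated a distribution, the lower its entropy

Entropies:
  H(A) = 0.8316 bits
  H(B) = 2.3219 bits
  H(C) = 2.1715 bits

Ranking: B > C > A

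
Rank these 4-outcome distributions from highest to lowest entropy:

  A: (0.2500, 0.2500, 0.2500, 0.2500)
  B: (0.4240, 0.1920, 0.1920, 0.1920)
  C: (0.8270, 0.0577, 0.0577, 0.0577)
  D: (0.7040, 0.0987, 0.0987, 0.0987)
A > B > D > C

Key insight: Entropy is maximized by uniform distributions and minimized by concentrated distributions.

Entropies:
  H(A) = 2.0000 bits
  H(B) = 1.8962 bits
  H(C) = 0.9387 bits
  H(D) = 1.3455 bits

Ranking: A > B > D > C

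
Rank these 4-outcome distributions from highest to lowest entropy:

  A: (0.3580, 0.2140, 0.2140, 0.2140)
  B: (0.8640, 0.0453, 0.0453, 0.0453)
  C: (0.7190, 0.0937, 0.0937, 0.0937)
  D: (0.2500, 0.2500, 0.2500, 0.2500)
D > A > C > B

Key insight: Entropy is maximized by uniform distributions and minimized by concentrated distributions.

Entropies:
  H(A) = 1.9586 bits
  H(B) = 0.7892 bits
  H(C) = 1.3022 bits
  H(D) = 2.0000 bits

Ranking: D > A > C > B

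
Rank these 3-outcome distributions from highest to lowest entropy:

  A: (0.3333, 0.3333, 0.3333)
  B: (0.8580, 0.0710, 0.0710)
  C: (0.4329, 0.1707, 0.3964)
A > C > B

Key insight: Entropy is maximized by uniform distributions and minimized by concentrated distributions.

- Uniform distributions have maximum entropy log₂(3) = 1.5850 bits
- The more "peaked" or concentrated a distribution, the lower its entropy

Entropies:
  H(A) = 1.5850 bits
  H(B) = 0.7315 bits
  H(C) = 1.4875 bits

Ranking: A > C > B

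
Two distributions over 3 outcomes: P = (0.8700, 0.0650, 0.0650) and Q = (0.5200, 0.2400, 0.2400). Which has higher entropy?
Q

P is highly concentrated on one outcome (87%), making it nearly deterministic. Q spreads its mass more evenly (max 52%). The more spread-out distribution has higher entropy: H(P) ≈ 0.687 bits, H(Q) ≈ 1.479 bits.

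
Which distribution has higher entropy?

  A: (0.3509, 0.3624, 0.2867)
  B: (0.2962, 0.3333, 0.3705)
B

Both distributions are close to uniform, making this a harder comparison.

H(A) = 1.5776 bits
H(B) = 1.5790 bits

The distribution closer to uniform has higher entropy.
Answer: B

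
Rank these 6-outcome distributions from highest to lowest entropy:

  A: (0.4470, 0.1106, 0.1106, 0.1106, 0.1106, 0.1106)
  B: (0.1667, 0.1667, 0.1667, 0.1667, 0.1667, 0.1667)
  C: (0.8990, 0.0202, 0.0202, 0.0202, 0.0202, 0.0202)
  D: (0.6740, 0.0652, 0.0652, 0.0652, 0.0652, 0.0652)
B > A > D > C

Key insight: Entropy is maximized by uniform distributions and minimized by concentrated distributions.

Entropies:
  H(A) = 2.2759 bits
  H(B) = 2.5850 bits
  H(C) = 0.7067 bits
  H(D) = 1.6677 bits

Ranking: B > A > D > C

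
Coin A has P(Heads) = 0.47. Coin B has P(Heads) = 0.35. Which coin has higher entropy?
A

For binary distributions, entropy is maximized at p=0.5 and decreases as p moves toward 0 or 1.

H(A) = H(0.47) = 0.9974 bits
H(B) = H(0.35) = 0.9341 bits

Distribution A (p=0.47) is closer to uniform (p=0.5), so it has higher entropy.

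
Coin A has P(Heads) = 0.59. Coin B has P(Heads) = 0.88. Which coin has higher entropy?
A

For binary distributions, entropy is maximized at p=0.5 and decreases as p moves toward 0 or 1.

H(A) = H(0.59) = 0.9765 bits
H(B) = H(0.88) = 0.5294 bits

Distribution A (p=0.59) is closer to uniform (p=0.5), so it has higher entropy.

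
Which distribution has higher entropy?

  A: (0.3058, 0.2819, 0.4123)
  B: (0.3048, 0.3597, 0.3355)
B

Both distributions are close to uniform, making this a harder comparison.

H(A) = 1.5647 bits
H(B) = 1.5817 bits

The distribution closer to uniform has higher entropy.
Answer: B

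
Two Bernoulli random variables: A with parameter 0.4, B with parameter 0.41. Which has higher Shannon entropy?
B

For binary distributions, entropy is maximized at p=0.5 and decreases as p moves toward 0 or 1.

H(A) = H(0.4) = 0.9710 bits
H(B) = H(0.41) = 0.9765 bits

Distribution B (p=0.41) is closer to uniform (p=0.5), so it has higher entropy.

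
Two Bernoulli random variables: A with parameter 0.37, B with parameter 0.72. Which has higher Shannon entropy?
A

For binary distributions, entropy is maximized at p=0.5 and decreases as p moves toward 0 or 1.

H(A) = H(0.37) = 0.9507 bits
H(B) = H(0.72) = 0.8555 bits

Distribution A (p=0.37) is closer to uniform (p=0.5), so it has higher entropy.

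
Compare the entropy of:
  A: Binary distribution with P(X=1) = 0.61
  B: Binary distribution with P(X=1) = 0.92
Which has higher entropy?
A

For binary distributions, entropy is maximized at p=0.5 and decreases as p moves toward 0 or 1.

H(A) = H(0.61) = 0.9648 bits
H(B) = H(0.92) = 0.4022 bits

Distribution A (p=0.61) is closer to uniform (p=0.5), so it has higher entropy.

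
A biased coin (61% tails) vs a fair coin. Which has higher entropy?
Fair coin

The fair coin is uniform (p=0.5), maximizing binary entropy at 1 bit. The biased coin has H(0.61) ≈ 0.965 bits — its outcome is more predictable, so its entropy is lower.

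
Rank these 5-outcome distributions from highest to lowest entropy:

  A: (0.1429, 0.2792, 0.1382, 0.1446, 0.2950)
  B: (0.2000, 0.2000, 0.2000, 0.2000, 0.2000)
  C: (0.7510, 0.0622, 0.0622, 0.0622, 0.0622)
B > A > C

Key insight: Entropy is maximized by uniform distributions and minimized by concentrated distributions.

- Uniform distributions have maximum entropy log₂(5) = 2.3219 bits
- The more "peaked" or concentrated a distribution, the lower its entropy

Entropies:
  H(A) = 2.2326 bits
  H(B) = 2.3219 bits
  H(C) = 1.3077 bits

Ranking: B > A > C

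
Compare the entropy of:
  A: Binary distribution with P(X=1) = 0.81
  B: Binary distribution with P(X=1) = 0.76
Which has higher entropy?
B

For binary distributions, entropy is maximized at p=0.5 and decreases as p moves toward 0 or 1.

H(A) = H(0.81) = 0.7015 bits
H(B) = H(0.76) = 0.7950 bits

Distribution B (p=0.76) is closer to uniform (p=0.5), so it has higher entropy.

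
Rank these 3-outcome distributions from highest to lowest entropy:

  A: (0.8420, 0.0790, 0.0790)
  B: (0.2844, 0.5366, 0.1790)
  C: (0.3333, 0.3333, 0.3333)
C > B > A

Key insight: Entropy is maximized by uniform distributions and minimized by concentrated distributions.

- Uniform distributions have maximum entropy log₂(3) = 1.5850 bits
- The more "peaked" or concentrated a distribution, the lower its entropy

Entropies:
  H(A) = 0.7875 bits
  H(B) = 1.4420 bits
  H(C) = 1.5850 bits

Ranking: C > B > A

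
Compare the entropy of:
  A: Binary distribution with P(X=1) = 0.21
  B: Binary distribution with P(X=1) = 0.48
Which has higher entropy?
B

For binary distributions, entropy is maximized at p=0.5 and decreases as p moves toward 0 or 1.

H(A) = H(0.21) = 0.7415 bits
H(B) = H(0.48) = 0.9988 bits

Distribution B (p=0.48) is closer to uniform (p=0.5), so it has higher entropy.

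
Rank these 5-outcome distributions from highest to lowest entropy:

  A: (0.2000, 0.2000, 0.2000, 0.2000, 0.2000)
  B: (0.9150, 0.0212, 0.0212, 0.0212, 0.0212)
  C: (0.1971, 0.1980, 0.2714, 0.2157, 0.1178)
A > C > B

Key insight: Entropy is maximized by uniform distributions and minimized by concentrated distributions.

- Uniform distributions have maximum entropy log₂(5) = 2.3219 bits
- The more "peaked" or concentrated a distribution, the lower its entropy

Entropies:
  H(A) = 2.3219 bits
  H(B) = 0.5896 bits
  H(C) = 2.2759 bits

Ranking: A > C > B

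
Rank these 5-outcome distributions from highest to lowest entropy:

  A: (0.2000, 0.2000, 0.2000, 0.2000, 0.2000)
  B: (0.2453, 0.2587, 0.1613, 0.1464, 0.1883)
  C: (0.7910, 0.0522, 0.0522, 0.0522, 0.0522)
A > B > C

Key insight: Entropy is maximized by uniform distributions and minimized by concentrated distributions.

- Uniform distributions have maximum entropy log₂(5) = 2.3219 bits
- The more "peaked" or concentrated a distribution, the lower its entropy

Entropies:
  H(A) = 2.3219 bits
  H(B) = 2.2859 bits
  H(C) = 1.1576 bits

Ranking: A > B > C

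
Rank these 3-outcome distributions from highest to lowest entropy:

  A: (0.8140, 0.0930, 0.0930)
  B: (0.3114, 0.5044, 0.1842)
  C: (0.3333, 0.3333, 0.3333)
C > B > A

Key insight: Entropy is maximized by uniform distributions and minimized by concentrated distributions.

- Uniform distributions have maximum entropy log₂(3) = 1.5850 bits
- The more "peaked" or concentrated a distribution, the lower its entropy

Entropies:
  H(A) = 0.8790 bits
  H(B) = 1.4717 bits
  H(C) = 1.5850 bits

Ranking: C > B > A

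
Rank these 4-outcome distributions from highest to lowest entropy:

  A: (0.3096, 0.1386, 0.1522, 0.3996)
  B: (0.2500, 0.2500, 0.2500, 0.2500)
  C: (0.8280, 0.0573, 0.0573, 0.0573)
B > A > C

Key insight: Entropy is maximized by uniform distributions and minimized by concentrated distributions.

- Uniform distributions have maximum entropy log₂(4) = 2.0000 bits
- The more "peaked" or concentrated a distribution, the lower its entropy

Entropies:
  H(A) = 1.8610 bits
  H(B) = 2.0000 bits
  H(C) = 0.9349 bits

Ranking: B > A > C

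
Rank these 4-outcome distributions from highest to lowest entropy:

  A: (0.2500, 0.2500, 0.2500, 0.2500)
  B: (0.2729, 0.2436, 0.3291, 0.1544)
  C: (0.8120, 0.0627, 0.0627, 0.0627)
A > B > C

Key insight: Entropy is maximized by uniform distributions and minimized by concentrated distributions.

- Uniform distributions have maximum entropy log₂(4) = 2.0000 bits
- The more "peaked" or concentrated a distribution, the lower its entropy

Entropies:
  H(A) = 2.0000 bits
  H(B) = 1.9515 bits
  H(C) = 0.9952 bits

Ranking: A > B > C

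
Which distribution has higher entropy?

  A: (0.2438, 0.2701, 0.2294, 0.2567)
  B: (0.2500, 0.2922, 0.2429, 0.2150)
A

Both distributions are close to uniform, making this a harder comparison.

H(A) = 1.9974 bits
H(B) = 1.9913 bits

The distribution closer to uniform has higher entropy.
Answer: A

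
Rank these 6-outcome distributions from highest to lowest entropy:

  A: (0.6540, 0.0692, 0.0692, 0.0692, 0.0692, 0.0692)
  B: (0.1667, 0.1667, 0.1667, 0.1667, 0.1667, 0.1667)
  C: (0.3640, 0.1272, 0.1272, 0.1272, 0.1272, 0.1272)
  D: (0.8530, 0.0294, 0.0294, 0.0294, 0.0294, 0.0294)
B > C > A > D

Key insight: Entropy is maximized by uniform distributions and minimized by concentrated distributions.

Entropies:
  H(A) = 1.7338 bits
  H(B) = 2.5850 bits
  H(C) = 2.4227 bits
  H(D) = 0.9436 bits

Ranking: B > C > A > D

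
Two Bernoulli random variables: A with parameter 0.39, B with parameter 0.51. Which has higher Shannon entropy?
B

For binary distributions, entropy is maximized at p=0.5 and decreases as p moves toward 0 or 1.

H(A) = H(0.39) = 0.9648 bits
H(B) = H(0.51) = 0.9997 bits

Distribution B (p=0.51) is closer to uniform (p=0.5), so it has higher entropy.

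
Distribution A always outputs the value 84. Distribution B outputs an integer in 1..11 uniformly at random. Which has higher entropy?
B

A is deterministic, so H(A) = 0. B is uniform over 11 outcomes, so H(B) = log₂(11) = 3.459 bits. Any distribution with genuine randomness has higher entropy than a deterministic one.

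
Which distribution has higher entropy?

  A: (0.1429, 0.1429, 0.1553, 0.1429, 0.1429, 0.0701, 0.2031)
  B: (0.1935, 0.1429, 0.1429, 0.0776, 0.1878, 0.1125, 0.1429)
A

Both distributions are close to uniform, making this a harder comparison.

H(A) = 2.7575 bits
H(B) = 2.7556 bits

The distribution closer to uniform has higher entropy.
Answer: A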